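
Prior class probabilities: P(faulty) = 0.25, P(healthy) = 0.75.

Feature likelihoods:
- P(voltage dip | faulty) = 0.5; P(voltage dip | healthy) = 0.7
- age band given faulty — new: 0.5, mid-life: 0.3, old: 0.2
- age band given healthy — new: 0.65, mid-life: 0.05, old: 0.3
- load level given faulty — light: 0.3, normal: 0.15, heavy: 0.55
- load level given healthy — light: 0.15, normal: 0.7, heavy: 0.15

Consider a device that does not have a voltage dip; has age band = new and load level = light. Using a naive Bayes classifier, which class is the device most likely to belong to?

healthy

faulty: 0.25 × (1−0.5) × 0.5 × 0.3 = 0.01875
healthy: 0.75 × (1−0.7) × 0.65 × 0.15 = 0.0219375
Highest score → healthy.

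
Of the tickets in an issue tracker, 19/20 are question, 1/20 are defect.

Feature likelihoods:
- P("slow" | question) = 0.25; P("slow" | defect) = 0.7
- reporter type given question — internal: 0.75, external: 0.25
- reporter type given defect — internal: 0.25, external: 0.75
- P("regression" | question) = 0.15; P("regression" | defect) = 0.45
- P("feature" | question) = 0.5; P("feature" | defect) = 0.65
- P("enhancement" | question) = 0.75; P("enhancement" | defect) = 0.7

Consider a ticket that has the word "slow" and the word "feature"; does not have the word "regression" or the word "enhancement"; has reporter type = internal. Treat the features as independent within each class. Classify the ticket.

question: 0.95 × 0.25 × 0.75 × (1−0.15) × 0.5 × (1−0.75) = 0.01892578125
defect: 0.05 × 0.7 × 0.25 × (1−0.45) × 0.65 × (1−0.7) = 0.0009384375
Highest score → question.

question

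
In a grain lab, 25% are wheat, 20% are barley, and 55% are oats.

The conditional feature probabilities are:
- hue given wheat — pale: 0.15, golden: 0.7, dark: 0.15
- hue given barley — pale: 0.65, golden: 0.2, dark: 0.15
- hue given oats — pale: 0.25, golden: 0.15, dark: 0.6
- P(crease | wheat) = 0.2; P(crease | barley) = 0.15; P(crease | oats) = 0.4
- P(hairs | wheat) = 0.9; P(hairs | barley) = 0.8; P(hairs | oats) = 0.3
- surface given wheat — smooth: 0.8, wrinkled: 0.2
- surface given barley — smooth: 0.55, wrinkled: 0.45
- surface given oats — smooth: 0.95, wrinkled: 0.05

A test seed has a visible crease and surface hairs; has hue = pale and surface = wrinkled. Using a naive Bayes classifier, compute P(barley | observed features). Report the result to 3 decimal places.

0.763

wheat: 0.25 × 0.15 × 0.2 × 0.9 × 0.2 = 0.00135
barley: 0.2 × 0.65 × 0.15 × 0.8 × 0.45 = 0.00702
oats: 0.55 × 0.25 × 0.4 × 0.3 × 0.05 = 0.000825
P(barley | x) = 0.00702 / 0.009195 ≈ 0.763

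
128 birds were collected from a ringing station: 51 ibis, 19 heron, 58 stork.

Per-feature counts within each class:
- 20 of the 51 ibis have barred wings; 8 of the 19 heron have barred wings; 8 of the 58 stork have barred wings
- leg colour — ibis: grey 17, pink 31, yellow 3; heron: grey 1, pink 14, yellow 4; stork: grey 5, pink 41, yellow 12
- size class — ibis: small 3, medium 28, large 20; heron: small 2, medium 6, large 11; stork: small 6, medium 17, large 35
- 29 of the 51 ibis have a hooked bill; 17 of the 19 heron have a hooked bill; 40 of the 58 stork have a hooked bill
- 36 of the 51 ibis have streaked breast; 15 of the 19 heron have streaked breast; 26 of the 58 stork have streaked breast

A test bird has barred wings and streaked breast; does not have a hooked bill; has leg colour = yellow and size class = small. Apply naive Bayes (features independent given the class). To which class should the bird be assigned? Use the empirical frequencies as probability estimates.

stork

ibis: (51/128) × (20/51) × (3/51) × (3/51) × (22/51) × (36/51) ≈ 0.000164629
heron: (19/128) × (8/19) × (4/19) × (2/19) × (2/19) × (15/19) ≈ 0.0001151
stork: (58/128) × (8/58) × (12/58) × (6/58) × (18/58) × (26/58) ≈ 0.0001861
Highest score → stork.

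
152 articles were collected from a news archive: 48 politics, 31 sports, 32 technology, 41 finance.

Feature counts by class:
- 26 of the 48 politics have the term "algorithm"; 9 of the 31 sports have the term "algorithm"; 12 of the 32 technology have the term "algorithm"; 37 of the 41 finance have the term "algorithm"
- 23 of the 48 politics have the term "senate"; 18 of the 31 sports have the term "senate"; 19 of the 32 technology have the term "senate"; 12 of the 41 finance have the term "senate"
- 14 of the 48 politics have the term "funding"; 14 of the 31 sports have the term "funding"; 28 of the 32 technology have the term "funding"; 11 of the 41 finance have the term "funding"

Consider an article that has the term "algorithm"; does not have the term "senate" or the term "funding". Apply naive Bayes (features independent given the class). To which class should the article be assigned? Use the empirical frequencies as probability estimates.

politics: (48/152) × (26/48) × (25/48) × (34/48) ≈ 0.0631054
sports: (31/152) × (9/31) × (13/31) × (17/31) ≈ 0.0136166
technology: (32/152) × (12/32) × (13/32) × (4/32) ≈ 0.00400905
finance: (41/152) × (37/41) × (29/41) × (30/41) ≈ 0.125982
Highest score → finance.

finance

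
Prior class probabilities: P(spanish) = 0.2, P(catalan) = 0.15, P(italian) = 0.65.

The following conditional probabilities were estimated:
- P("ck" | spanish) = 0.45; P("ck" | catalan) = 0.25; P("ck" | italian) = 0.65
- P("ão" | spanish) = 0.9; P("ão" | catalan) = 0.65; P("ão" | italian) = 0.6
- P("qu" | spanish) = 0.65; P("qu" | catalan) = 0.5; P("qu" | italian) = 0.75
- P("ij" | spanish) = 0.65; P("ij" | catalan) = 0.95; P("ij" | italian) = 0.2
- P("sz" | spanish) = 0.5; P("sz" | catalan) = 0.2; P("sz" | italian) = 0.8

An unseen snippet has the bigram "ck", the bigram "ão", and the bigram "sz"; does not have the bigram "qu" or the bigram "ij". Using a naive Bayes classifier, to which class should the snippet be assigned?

italian

spanish: 0.2 × 0.45 × 0.9 × (1−0.65) × (1−0.65) × 0.5 = 0.00496125
catalan: 0.15 × 0.25 × 0.65 × (1−0.5) × (1−0.95) × 0.2 = 0.000121875
italian: 0.65 × 0.65 × 0.6 × (1−0.75) × (1−0.2) × 0.8 = 0.04056
Highest score → italian.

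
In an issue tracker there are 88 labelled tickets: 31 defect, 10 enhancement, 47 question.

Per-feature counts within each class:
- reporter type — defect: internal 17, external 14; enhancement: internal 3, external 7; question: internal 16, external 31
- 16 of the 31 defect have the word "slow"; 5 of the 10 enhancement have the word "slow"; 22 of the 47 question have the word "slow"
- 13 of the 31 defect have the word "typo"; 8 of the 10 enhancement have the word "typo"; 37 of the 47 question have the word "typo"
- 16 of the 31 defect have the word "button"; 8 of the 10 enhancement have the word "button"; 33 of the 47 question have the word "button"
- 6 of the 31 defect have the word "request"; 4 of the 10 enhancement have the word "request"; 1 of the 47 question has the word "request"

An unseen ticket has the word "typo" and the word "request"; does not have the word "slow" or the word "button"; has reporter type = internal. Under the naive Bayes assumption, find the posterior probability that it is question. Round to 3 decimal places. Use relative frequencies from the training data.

defect: (31/88) × (17/31) × (15/31) × (13/31) × (15/31) × (6/31) ≈ 0.0036711
enhancement: (10/88) × (3/10) × (5/10) × (8/10) × (2/10) × (4/10) ≈ 0.00109091
question: (47/88) × (16/47) × (25/47) × (37/47) × (14/47) × (1/47) ≈ 0.00048252
P(question | x) = 0.00048252 / 0.00524453 ≈ 0.092

0.092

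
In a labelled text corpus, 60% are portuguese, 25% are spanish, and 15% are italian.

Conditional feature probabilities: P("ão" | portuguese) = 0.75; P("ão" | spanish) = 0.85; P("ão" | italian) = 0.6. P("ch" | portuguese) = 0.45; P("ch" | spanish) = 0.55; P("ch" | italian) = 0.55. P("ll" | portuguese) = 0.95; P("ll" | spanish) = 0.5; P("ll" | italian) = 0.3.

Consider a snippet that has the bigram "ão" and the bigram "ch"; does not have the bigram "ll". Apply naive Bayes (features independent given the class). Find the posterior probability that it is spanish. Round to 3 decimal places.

portuguese: 0.6 × 0.75 × 0.45 × (1−0.95) = 0.010125
spanish: 0.25 × 0.85 × 0.55 × (1−0.5) = 0.0584375
italian: 0.15 × 0.6 × 0.55 × (1−0.3) = 0.03465
P(spanish | x) = 0.0584375 / 0.1032125 ≈ 0.566

0.566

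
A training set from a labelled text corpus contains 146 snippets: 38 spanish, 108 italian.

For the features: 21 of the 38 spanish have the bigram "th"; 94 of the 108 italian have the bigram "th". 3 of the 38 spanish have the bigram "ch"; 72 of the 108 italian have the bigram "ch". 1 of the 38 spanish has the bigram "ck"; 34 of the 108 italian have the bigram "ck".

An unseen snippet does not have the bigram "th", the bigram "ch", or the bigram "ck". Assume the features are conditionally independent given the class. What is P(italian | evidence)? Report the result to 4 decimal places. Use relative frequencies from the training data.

spanish: (38/146) × (17/38) × (35/38) × (37/38) ≈ 0.104424
italian: (108/146) × (14/108) × (36/108) × (74/108) ≈ 0.0219009
P(italian | x) = 0.0219009 / 0.1263249 ≈ 0.1734

0.1734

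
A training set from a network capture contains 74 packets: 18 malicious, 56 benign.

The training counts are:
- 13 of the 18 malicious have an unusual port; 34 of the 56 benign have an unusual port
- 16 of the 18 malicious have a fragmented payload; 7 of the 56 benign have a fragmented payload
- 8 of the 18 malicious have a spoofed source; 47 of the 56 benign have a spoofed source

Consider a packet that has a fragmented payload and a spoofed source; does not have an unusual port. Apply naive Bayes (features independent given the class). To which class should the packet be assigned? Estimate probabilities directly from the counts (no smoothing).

malicious: (18/74) × (5/18) × (16/18) × (8/18) ≈ 0.0266934
benign: (56/74) × (22/56) × (7/56) × (47/56) ≈ 0.0311897
Highest score → benign.

benign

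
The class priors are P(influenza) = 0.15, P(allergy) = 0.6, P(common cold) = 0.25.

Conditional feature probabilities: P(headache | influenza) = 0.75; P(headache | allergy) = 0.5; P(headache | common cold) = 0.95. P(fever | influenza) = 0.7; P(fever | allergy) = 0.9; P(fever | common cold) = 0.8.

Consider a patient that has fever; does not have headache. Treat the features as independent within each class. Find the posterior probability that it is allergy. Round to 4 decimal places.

influenza: 0.15 × (1−0.75) × 0.7 = 0.02625
allergy: 0.6 × (1−0.5) × 0.9 = 0.27
common cold: 0.25 × (1−0.95) × 0.8 = 0.01
P(allergy | x) = 0.27 / 0.30625 ≈ 0.8816

0.8816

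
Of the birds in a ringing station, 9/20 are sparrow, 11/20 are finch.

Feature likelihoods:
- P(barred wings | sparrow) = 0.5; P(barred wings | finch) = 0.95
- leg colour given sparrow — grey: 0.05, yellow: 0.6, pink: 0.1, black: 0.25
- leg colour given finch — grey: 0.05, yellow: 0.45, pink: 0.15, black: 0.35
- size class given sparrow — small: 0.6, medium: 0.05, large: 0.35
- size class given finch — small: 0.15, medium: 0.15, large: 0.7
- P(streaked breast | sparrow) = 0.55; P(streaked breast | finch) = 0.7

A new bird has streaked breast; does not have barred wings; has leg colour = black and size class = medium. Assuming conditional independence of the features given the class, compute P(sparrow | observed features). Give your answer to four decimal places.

sparrow: 0.45 × (1−0.5) × 0.25 × 0.05 × 0.55 = 0.001546875
finch: 0.55 × (1−0.95) × 0.35 × 0.15 × 0.7 = 0.001010625
P(sparrow | x) = 0.001546875 / 0.0025575 ≈ 0.6048

0.6048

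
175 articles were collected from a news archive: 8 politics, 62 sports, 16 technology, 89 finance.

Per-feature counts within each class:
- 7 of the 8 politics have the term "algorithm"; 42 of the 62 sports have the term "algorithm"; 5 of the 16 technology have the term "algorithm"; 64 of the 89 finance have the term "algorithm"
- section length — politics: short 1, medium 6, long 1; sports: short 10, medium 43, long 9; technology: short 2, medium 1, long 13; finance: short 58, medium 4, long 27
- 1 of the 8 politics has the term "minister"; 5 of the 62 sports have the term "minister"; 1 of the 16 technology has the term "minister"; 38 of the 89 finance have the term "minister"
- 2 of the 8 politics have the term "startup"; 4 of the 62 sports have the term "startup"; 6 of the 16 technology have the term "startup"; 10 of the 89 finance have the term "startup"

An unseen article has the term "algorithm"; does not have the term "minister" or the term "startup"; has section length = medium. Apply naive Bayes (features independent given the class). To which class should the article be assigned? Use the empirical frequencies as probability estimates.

sports

politics: (8/175) × (7/8) × (6/8) × (7/8) × (6/8) = 0.0196875
sports: (62/175) × (42/62) × (43/62) × (57/62) × (58/62) ≈ 0.143155
technology: (16/175) × (5/16) × (1/16) × (15/16) × (10/16) ≈ 0.00104632
finance: (89/175) × (64/89) × (4/89) × (51/89) × (79/89) ≈ 0.00836044
Highest score → sports.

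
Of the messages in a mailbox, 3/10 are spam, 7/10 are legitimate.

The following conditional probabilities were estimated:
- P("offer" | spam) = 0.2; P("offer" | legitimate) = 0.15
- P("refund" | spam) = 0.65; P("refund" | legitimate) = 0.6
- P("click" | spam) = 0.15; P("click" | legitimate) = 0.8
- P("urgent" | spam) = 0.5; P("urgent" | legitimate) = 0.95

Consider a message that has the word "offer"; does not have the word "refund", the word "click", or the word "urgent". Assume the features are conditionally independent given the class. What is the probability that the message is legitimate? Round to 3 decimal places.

spam: 0.3 × 0.2 × (1−0.65) × (1−0.15) × (1−0.5) = 0.008925
legitimate: 0.7 × 0.15 × (1−0.6) × (1−0.8) × (1−0.95) = 0.00042
P(legitimate | x) = 0.00042 / 0.009345 ≈ 0.045

0.045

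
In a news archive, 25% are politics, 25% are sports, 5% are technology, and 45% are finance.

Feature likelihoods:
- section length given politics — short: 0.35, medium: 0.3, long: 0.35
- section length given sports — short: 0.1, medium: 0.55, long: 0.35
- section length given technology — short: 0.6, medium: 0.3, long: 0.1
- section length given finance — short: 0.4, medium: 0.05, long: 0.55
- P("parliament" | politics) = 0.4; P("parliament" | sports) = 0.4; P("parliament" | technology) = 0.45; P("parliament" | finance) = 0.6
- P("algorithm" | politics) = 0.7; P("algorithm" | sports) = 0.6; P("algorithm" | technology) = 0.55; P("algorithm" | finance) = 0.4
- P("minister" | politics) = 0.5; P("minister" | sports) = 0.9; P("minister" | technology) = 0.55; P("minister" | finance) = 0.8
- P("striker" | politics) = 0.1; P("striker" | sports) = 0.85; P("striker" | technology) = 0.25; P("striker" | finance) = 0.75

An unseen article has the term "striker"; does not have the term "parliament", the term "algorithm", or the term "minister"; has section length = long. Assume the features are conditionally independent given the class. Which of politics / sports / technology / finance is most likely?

finance

politics: 0.25 × 0.35 × (1−0.4) × (1−0.7) × (1−0.5) × 0.1 = 0.0007875
sports: 0.25 × 0.35 × (1−0.4) × (1−0.6) × (1−0.9) × 0.85 = 0.001785
technology: 0.05 × 0.1 × (1−0.45) × (1−0.55) × (1−0.55) × 0.25 = 0.00013921875
finance: 0.45 × 0.55 × (1−0.6) × (1−0.4) × (1−0.8) × 0.75 = 0.00891
Highest score → finance.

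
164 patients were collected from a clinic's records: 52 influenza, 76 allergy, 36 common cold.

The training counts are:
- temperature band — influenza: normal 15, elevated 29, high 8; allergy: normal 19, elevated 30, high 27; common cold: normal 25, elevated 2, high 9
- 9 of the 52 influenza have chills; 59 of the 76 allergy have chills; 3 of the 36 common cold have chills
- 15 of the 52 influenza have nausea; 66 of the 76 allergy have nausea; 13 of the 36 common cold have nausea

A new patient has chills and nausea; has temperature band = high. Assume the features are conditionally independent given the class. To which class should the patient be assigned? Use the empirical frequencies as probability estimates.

influenza: (52/164) × (8/52) × (9/52) × (15/52) ≈ 0.00243542
allergy: (76/164) × (27/76) × (59/76) × (66/76) ≈ 0.110991
common cold: (36/164) × (9/36) × (3/36) × (13/36) ≈ 0.00165142
Highest score → allergy.

allergy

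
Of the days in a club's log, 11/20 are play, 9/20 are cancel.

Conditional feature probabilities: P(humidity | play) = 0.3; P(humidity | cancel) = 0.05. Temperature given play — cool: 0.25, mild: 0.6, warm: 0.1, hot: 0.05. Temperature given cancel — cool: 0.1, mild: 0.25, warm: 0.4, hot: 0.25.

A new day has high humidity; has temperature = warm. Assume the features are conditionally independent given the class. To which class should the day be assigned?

play: 0.55 × 0.3 × 0.1 = 0.0165
cancel: 0.45 × 0.05 × 0.4 = 0.009
Highest score → play.

play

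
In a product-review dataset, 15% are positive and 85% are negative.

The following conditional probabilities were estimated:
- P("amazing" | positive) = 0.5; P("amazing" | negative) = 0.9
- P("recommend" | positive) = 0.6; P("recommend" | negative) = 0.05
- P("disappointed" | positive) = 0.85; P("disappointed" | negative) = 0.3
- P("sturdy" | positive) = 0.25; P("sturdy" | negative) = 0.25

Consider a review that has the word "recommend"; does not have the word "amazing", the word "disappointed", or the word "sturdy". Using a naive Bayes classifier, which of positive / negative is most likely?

positive: 0.15 × (1−0.5) × 0.6 × (1−0.85) × (1−0.25) = 0.0050625
negative: 0.85 × (1−0.9) × 0.05 × (1−0.3) × (1−0.25) = 0.00223125
Highest score → positive.

positive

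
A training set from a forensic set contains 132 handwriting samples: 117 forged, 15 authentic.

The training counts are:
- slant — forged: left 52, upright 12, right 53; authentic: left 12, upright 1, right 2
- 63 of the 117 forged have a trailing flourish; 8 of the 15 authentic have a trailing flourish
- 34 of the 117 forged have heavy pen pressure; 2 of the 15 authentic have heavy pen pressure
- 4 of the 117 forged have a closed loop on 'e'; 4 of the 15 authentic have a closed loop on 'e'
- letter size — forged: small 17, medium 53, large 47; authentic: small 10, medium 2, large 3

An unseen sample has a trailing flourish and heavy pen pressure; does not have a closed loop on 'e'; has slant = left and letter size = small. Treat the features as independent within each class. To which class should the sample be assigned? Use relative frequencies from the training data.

forged: (117/132) × (52/117) × (63/117) × (34/117) × (113/117) × (17/117) ≈ 0.00865033
authentic: (15/132) × (12/15) × (8/15) × (2/15) × (11/15) × (10/15) ≈ 0.00316049
Highest score → forged.

forged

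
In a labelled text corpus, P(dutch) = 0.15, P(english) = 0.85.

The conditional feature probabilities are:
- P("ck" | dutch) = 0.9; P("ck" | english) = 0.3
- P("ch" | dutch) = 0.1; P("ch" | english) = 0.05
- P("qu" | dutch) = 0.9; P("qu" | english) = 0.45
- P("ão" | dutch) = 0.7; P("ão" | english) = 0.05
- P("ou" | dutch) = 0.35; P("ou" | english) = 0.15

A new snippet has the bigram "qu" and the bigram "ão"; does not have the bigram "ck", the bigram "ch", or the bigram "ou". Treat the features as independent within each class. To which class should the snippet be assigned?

dutch: 0.15 × (1−0.9) × (1−0.1) × 0.9 × 0.7 × (1−0.35) = 0.00552825
english: 0.85 × (1−0.3) × (1−0.05) × 0.45 × 0.05 × (1−0.15) = 0.01081040625
Highest score → english.

english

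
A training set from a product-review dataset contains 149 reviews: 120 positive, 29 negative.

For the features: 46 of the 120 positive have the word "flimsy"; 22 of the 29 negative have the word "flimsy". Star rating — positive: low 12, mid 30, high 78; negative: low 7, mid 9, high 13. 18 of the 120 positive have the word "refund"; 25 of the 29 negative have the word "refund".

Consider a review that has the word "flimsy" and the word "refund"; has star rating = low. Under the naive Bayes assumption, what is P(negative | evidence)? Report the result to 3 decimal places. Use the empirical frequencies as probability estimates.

0.869

positive: (120/149) × (46/120) × (12/120) × (18/120) ≈ 0.00463087
negative: (29/149) × (22/29) × (7/29) × (25/29) ≈ 0.0307241
P(negative | x) = 0.0307241 / 0.03535497 ≈ 0.869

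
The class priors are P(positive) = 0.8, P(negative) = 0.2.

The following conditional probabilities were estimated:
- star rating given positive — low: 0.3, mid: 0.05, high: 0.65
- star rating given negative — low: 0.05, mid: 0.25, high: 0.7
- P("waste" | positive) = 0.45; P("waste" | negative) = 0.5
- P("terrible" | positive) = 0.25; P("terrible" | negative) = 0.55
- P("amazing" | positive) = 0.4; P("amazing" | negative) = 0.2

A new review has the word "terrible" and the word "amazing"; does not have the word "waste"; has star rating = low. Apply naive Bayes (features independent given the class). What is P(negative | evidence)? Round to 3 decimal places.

0.040

positive: 0.8 × 0.3 × (1−0.45) × 0.25 × 0.4 = 0.0132
negative: 0.2 × 0.05 × (1−0.5) × 0.55 × 0.2 = 0.00055
P(negative | x) = 0.00055 / 0.01375 ≈ 0.040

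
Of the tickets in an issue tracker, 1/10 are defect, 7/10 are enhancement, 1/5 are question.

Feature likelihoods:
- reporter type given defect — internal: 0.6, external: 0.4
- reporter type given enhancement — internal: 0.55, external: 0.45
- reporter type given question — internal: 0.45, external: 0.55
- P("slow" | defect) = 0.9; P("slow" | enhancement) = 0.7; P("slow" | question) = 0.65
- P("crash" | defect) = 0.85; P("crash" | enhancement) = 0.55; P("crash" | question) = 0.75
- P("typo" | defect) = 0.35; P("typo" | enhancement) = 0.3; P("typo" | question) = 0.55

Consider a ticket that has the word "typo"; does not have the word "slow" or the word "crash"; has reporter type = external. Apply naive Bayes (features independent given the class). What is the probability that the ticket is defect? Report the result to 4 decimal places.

defect: 0.1 × 0.4 × (1−0.9) × (1−0.85) × 0.35 = 0.00021
enhancement: 0.7 × 0.45 × (1−0.7) × (1−0.55) × 0.3 = 0.0127575
question: 0.2 × 0.55 × (1−0.65) × (1−0.75) × 0.55 = 0.00529375
P(defect | x) = 0.00021 / 0.01826125 ≈ 0.0115

0.0115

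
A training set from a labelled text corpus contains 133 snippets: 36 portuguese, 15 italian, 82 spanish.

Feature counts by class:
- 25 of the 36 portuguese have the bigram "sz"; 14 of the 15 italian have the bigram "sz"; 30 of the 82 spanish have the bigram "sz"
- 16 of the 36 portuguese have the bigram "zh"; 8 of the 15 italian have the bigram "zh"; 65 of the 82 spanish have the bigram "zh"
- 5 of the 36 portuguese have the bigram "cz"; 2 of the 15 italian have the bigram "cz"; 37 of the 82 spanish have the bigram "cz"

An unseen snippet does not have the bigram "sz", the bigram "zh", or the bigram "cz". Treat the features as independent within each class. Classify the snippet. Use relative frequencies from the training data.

portuguese: (36/133) × (11/36) × (20/36) × (31/36) ≈ 0.0395665
italian: (15/133) × (1/15) × (7/15) × (13/15) ≈ 0.00304094
spanish: (82/133) × (52/82) × (17/82) × (45/82) ≈ 0.0444821
Highest score → spanish.

spanish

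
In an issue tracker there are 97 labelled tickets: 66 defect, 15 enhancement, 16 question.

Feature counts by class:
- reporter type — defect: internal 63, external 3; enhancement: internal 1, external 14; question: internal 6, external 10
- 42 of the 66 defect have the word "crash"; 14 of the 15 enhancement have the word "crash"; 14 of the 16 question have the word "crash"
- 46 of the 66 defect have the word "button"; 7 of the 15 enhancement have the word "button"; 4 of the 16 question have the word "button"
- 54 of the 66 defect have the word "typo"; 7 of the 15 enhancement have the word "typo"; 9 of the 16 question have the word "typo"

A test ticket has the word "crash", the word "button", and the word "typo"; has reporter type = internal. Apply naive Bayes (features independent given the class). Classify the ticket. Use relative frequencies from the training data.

defect: (66/97) × (63/66) × (42/66) × (46/66) × (54/66) ≈ 0.235688
enhancement: (15/97) × (1/15) × (14/15) × (7/15) × (7/15) ≈ 0.00209546
question: (16/97) × (6/16) × (14/16) × (4/16) × (9/16) ≈ 0.00761115
Highest score → defect.

defect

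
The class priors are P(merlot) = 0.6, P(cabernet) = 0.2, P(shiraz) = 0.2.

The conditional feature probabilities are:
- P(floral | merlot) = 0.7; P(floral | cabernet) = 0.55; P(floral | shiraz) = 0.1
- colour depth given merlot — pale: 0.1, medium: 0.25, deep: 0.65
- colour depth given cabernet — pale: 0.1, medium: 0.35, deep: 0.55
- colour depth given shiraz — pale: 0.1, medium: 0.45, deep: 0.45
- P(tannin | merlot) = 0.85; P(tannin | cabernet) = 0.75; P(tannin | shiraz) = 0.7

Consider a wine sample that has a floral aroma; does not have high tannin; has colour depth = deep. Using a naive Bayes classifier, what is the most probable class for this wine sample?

merlot

merlot: 0.6 × 0.7 × 0.65 × (1−0.85) = 0.04095
cabernet: 0.2 × 0.55 × 0.55 × (1−0.75) = 0.015125
shiraz: 0.2 × 0.1 × 0.45 × (1−0.7) = 0.0027
Highest score → merlot.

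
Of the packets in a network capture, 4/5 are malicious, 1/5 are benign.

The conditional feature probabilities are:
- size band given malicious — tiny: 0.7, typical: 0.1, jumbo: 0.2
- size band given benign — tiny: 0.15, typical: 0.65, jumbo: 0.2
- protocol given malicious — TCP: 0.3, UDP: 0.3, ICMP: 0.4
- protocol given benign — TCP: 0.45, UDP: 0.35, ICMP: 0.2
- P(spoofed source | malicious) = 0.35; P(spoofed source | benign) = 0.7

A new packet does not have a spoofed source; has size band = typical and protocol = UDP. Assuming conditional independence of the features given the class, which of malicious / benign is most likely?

malicious: 0.8 × 0.1 × 0.3 × (1−0.35) = 0.0156
benign: 0.2 × 0.65 × 0.35 × (1−0.7) = 0.01365
Highest score → malicious.

malicious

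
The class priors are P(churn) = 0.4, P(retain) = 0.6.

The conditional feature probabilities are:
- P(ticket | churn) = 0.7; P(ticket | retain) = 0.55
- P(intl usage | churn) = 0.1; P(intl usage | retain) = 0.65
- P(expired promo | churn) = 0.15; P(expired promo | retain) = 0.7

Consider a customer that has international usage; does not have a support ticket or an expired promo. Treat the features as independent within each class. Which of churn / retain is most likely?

retain

churn: 0.4 × (1−0.7) × 0.1 × (1−0.15) = 0.0102
retain: 0.6 × (1−0.55) × 0.65 × (1−0.7) = 0.05265
Highest score → retain.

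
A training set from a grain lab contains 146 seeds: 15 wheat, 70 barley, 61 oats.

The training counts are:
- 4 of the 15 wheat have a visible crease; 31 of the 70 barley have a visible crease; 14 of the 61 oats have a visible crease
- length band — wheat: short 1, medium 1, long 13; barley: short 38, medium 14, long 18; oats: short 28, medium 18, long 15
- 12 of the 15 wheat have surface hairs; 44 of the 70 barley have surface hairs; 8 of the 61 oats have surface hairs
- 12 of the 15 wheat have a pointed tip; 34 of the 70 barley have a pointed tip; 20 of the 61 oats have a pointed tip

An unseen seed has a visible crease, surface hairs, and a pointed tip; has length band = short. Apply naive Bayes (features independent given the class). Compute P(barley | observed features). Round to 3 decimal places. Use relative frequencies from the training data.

wheat: (15/146) × (4/15) × (1/15) × (12/15) × (12/15) ≈ 0.00116895
barley: (70/146) × (31/70) × (38/70) × (44/70) × (34/70) ≈ 0.0351909
oats: (61/146) × (14/61) × (28/61) × (8/61) × (20/61) ≈ 0.00189262
P(barley | x) = 0.0351909 / 0.03825247 ≈ 0.920

0.920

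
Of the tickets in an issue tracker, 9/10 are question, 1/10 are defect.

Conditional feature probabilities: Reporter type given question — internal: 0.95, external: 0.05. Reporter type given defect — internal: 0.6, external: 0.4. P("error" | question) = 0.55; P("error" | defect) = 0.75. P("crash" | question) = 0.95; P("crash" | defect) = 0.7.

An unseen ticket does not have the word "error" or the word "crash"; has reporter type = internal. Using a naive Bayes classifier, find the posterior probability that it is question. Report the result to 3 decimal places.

question: 0.9 × 0.95 × (1−0.55) × (1−0.95) = 0.0192375
defect: 0.1 × 0.6 × (1−0.75) × (1−0.7) = 0.0045
P(question | x) = 0.0192375 / 0.0237375 ≈ 0.810

0.810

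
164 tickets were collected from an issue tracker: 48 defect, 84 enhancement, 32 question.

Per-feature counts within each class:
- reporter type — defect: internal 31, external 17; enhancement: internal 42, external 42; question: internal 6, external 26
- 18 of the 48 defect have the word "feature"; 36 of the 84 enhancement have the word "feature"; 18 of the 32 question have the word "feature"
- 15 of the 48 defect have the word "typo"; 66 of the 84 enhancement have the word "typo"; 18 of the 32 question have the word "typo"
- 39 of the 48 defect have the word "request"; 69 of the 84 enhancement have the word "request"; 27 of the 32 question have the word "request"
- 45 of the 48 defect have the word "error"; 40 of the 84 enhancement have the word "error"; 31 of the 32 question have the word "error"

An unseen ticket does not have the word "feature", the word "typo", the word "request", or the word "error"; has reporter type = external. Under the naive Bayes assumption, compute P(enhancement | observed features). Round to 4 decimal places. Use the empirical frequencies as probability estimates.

defect: (48/164) × (17/48) × (30/48) × (33/48) × (9/48) × (3/48) ≈ 0.000521962
enhancement: (84/164) × (42/84) × (48/84) × (18/84) × (15/84) × (44/84) ≈ 0.00293323
question: (32/164) × (26/32) × (14/32) × (14/32) × (5/32) × (1/32) ≈ 0.000148168
P(enhancement | x) = 0.00293323 / 0.00360336 ≈ 0.8140

0.8140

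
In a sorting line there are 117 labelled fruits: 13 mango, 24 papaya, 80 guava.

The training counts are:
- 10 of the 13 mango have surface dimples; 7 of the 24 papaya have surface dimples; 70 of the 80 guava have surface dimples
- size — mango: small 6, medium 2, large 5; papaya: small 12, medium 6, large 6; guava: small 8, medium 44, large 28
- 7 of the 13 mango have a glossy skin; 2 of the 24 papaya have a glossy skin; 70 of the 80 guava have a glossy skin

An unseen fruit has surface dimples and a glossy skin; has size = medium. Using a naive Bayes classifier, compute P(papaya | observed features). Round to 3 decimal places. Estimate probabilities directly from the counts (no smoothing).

0.004

mango: (13/117) × (10/13) × (2/13) × (7/13) ≈ 0.00708036
papaya: (24/117) × (7/24) × (6/24) × (2/24) ≈ 0.00124644
guava: (80/117) × (70/80) × (44/80) × (70/80) ≈ 0.287927
P(papaya | x) = 0.00124644 / 0.2962538 ≈ 0.004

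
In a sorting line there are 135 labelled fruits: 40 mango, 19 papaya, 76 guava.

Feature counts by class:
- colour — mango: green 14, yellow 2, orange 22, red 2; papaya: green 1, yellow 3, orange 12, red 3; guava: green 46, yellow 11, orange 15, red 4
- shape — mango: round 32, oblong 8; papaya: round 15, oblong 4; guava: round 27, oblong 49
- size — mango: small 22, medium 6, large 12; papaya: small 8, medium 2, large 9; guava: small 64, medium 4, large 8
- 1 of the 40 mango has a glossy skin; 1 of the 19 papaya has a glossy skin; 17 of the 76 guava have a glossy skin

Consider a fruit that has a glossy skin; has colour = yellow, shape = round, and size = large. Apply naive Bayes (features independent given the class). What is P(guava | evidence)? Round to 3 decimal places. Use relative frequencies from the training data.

mango: (40/135) × (2/40) × (32/40) × (12/40) × (1/40) ≈ 0.0000888889
papaya: (19/135) × (3/19) × (15/19) × (9/19) × (1/19) ≈ 0.000437382
guava: (76/135) × (11/76) × (27/76) × (8/76) × (17/76) ≈ 0.000681586
P(guava | x) = 0.000681586 / 0.0012078569 ≈ 0.564

0.564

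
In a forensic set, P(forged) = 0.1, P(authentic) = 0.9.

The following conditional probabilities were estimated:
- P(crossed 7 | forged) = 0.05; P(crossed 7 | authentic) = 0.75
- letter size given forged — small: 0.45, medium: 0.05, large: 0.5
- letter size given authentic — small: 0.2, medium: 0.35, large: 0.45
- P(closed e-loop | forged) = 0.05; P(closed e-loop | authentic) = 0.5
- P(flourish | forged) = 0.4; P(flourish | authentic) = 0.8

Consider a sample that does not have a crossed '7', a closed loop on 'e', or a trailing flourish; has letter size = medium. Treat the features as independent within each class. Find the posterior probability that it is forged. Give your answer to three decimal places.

forged: 0.1 × (1−0.05) × 0.05 × (1−0.05) × (1−0.4) = 0.0027075
authentic: 0.9 × (1−0.75) × 0.35 × (1−0.5) × (1−0.8) = 0.007875
P(forged | x) = 0.0027075 / 0.0105825 ≈ 0.256

0.256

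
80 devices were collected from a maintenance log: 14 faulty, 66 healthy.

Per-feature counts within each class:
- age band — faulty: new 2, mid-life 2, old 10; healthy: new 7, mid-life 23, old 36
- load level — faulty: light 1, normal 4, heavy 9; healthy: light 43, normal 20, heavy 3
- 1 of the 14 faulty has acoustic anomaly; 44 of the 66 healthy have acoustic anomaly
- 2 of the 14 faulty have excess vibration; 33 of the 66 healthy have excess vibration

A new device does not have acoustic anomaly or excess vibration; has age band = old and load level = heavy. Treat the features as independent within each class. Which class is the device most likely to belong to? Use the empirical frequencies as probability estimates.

faulty

faulty: (14/80) × (10/14) × (9/14) × (13/14) × (12/14) ≈ 0.0639577
healthy: (66/80) × (36/66) × (3/66) × (22/66) × (33/66) ≈ 0.00340909
Highest score → faulty.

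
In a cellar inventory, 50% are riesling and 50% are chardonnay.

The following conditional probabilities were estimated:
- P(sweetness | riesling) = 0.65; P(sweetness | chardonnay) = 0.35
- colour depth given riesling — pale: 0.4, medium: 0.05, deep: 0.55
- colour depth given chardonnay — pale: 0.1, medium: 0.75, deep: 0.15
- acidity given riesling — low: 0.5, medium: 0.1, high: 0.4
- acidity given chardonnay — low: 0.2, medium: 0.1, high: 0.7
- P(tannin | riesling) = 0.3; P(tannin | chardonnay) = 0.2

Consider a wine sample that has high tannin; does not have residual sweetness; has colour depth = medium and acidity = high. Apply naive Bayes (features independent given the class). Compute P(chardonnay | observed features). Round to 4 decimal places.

0.9701

riesling: 0.5 × (1−0.65) × 0.05 × 0.4 × 0.3 = 0.00105
chardonnay: 0.5 × (1−0.35) × 0.75 × 0.7 × 0.2 = 0.034125
P(chardonnay | x) = 0.034125 / 0.035175 ≈ 0.9701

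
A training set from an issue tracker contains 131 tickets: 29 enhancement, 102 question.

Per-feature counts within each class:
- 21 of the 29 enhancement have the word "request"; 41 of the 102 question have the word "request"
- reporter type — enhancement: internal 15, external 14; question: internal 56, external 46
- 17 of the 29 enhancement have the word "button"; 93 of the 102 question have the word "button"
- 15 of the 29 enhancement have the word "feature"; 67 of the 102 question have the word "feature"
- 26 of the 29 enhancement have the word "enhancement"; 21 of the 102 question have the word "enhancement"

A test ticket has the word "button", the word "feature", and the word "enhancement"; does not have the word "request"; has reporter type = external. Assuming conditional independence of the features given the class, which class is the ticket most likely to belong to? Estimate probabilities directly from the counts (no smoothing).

question

enhancement: (29/131) × (8/29) × (14/29) × (17/29) × (15/29) × (26/29) ≈ 0.00801435
question: (102/131) × (61/102) × (46/102) × (93/102) × (67/102) × (21/102) ≈ 0.0258936
Highest score → question.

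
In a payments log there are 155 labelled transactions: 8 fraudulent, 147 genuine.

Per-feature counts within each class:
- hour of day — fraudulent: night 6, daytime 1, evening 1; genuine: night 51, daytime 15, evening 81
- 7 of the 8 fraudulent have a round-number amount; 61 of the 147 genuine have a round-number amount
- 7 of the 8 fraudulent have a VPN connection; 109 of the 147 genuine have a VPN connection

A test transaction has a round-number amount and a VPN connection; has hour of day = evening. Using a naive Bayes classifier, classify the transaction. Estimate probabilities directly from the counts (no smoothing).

fraudulent: (8/155) × (1/8) × (7/8) × (7/8) ≈ 0.00493952
genuine: (147/155) × (81/147) × (61/147) × (109/147) ≈ 0.160796
Highest score → genuine.

genuine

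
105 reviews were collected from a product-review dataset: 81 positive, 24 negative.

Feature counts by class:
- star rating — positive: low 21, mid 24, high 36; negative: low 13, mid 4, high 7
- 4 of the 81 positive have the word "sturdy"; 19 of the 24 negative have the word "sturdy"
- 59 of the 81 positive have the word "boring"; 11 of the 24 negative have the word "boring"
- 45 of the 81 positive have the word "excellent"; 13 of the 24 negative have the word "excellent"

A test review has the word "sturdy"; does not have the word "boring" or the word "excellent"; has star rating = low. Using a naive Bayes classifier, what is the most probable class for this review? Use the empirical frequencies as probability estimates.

negative

positive: (81/105) × (21/81) × (4/81) × (22/81) × (36/81) ≈ 0.00119223
negative: (24/105) × (13/24) × (19/24) × (13/24) × (11/24) ≈ 0.0243338
Highest score → negative.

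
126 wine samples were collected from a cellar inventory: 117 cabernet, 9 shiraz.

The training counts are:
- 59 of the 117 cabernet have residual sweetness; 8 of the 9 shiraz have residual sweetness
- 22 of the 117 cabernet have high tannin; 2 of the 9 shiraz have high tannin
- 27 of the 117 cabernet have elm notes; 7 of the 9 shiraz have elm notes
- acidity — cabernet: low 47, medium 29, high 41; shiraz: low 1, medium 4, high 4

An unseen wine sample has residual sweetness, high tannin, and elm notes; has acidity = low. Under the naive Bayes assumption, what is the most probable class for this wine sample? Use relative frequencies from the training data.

cabernet: (117/126) × (59/117) × (22/117) × (27/117) × (47/117) ≈ 0.00816222
shiraz: (9/126) × (8/9) × (2/9) × (7/9) × (1/9) ≈ 0.00121933
Highest score → cabernet.

cabernet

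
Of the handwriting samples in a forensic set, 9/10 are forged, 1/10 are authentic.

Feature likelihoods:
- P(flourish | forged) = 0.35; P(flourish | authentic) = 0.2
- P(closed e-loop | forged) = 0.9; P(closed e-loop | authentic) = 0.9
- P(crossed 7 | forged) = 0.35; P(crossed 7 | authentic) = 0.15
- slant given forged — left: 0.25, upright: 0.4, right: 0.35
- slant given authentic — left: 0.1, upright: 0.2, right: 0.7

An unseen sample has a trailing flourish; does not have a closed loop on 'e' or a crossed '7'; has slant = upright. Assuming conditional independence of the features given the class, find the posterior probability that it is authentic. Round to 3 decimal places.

forged: 0.9 × 0.35 × (1−0.9) × (1−0.35) × 0.4 = 0.00819
authentic: 0.1 × 0.2 × (1−0.9) × (1−0.15) × 0.2 = 0.00034
P(authentic | x) = 0.00034 / 0.00853 ≈ 0.040

0.040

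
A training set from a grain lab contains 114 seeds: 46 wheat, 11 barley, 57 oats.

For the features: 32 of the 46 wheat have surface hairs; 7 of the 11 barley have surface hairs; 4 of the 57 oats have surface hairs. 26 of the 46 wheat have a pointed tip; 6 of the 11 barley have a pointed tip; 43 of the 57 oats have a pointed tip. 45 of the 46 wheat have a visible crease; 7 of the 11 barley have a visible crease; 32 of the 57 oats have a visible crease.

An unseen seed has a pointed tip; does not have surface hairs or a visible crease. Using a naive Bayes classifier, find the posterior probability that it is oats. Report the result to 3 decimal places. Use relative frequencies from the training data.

0.948

wheat: (46/114) × (14/46) × (26/46) × (1/46) ≈ 0.00150897
barley: (11/114) × (4/11) × (6/11) × (4/11) ≈ 0.00695955
oats: (57/114) × (53/57) × (43/57) × (25/57) ≈ 0.153826
P(oats | x) = 0.153826 / 0.16229452 ≈ 0.948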